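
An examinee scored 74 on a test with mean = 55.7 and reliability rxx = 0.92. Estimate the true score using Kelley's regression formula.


T_est = rxx * X + (1 - rxx) * mean
T_est = 0.92 * 74 + 0.08 * 55.7
T_est = 68.08 + 4.456
T_est = 72.536

72.536


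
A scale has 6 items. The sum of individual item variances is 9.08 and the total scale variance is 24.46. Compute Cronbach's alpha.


alpha = (k/(k-1)) * (1 - sum(si^2)/s_total^2)
= (6/5) * (1 - 9.08/24.46)
alpha = 0.7545

0.7545


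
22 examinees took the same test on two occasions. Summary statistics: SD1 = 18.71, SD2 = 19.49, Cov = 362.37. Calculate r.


r = cov(X,Y) / (SD_X * SD_Y)
r = 362.37 / (18.71 * 19.49)
r = 362.37 / 364.6579
r = 0.9937

0.9937


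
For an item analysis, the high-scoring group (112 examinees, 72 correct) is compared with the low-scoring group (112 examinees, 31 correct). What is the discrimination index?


p_upper = 72/112 = 0.6429
p_lower = 31/112 = 0.2768
D = 0.6429 - 0.2768 = 0.3661

0.3661


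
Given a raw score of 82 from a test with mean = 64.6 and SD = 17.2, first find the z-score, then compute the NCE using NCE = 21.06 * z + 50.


z = (X - mean) / SD = (82 - 64.6) / 17.2
z = 17.4 / 17.2
z = 1.0116
NCE = NCE = 21.06z + 50
Carry z at full precision (z = 17.4 / 17.2) into the conversion:
NCE = 21.06 * (17.4 / 17.2) + 50 = 366.444 / 17.2 + 50
NCE = 21.3049 + 50
NCE = 71.3049

71.3049


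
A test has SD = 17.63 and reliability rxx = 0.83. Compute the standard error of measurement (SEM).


SEM = SD * sqrt(1 - rxx)
SEM = 17.63 * sqrt(1 - 0.83)
SEM = 17.63 * sqrt(0.17) = 17.63 * 0.412311
SEM = 7.269

7.269


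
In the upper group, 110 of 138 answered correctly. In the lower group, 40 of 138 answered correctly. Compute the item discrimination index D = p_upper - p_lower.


p_upper = 110/138 = 0.7971
p_lower = 40/138 = 0.2899
D = 0.7971 - 0.2899 = 0.5072

0.5072


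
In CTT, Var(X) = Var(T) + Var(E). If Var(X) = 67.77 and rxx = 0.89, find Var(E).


var_true = rxx * var_obs = 0.89 * 67.77 = 60.3153
var_error = var_obs - var_true
var_error = 67.77 - 60.3153
var_error = 7.4547

7.4547


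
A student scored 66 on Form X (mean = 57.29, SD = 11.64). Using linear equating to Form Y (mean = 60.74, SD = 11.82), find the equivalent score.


slope = SD_Y / SD_X = 11.82 / 11.64 ~ 1.0155
intercept = mean_Y - slope * mean_X = 60.74 - (11.82 / 11.64) * 57.29 ~ 2.5641
Y = slope * X + intercept. To avoid rounding drift from the rounded slope/intercept, evaluate the equivalent form Y = mean_Y + SD_Y * (X - mean_X) / SD_X at full precision:
Y = 60.74 + 11.82 * (66 - 57.29) / 11.64
Y = 60.74 + 11.82 * 8.71 / 11.64
Y = 60.74 + 102.9522 / 11.64
Y = 60.74 + 8.8447
Y = 69.5847

69.5847


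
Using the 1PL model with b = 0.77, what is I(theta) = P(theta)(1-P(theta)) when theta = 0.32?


P = 1/(1+exp(-(0.32-0.77))) = 0.3894
I = P*(1-P) = 0.3894 * 0.6106
I = 0.2378

0.2378


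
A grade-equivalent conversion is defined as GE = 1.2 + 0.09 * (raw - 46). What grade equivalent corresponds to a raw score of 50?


raw - median = 50 - 46 = 4
slope * diff = 0.09 * 4 = 0.36
GE = 1.2 + 0.36
GE = 1.56

1.56


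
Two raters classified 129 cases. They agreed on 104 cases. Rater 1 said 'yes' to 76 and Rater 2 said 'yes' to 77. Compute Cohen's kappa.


P_o = 104/129 = 0.806202
P_e = (76*77 + 53*52) / 16641 = 0.517277
kappa = (P_o - P_e) / (1 - P_e)
kappa = (0.806202 - 0.517277) / (1 - 0.517277)
kappa = 0.5985

0.5985


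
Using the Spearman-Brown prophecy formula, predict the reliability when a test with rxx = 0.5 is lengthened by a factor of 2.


r_new = (n * rxx) / (1 + (n-1) * rxx)
r_new = (2 * 0.5) / (1 + 1 * 0.5)
r_new = 1.0 / 1.5
r_new = 0.6667

0.6667


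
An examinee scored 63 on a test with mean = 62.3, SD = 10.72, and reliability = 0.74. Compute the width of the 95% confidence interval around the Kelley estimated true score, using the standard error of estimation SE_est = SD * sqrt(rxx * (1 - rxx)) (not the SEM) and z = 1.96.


True score estimate = 0.74*63 + 0.26*62.3 = 62.818
SE_est = SD * sqrt(rxx * (1 - rxx)) = 10.72 * sqrt(0.74 * 0.26) = 10.72 * sqrt(0.1924) = 4.702159
CI = T_est +/- z * SE_est, so width = 2 * z * SE_est = 2 * 1.96 * 4.702159
Width = 18.4325

18.4325


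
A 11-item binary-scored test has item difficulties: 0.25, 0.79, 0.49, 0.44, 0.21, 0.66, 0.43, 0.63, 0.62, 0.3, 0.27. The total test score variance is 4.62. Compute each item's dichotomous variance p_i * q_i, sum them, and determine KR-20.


For each item, compute p_i * q_i:
  Item 1: 0.25 * 0.75 = 0.1875
  Item 2: 0.79 * 0.21 = 0.1659
  Item 3: 0.49 * 0.51 = 0.2499
  Item 4: 0.44 * 0.56 = 0.2464
  Item 5: 0.21 * 0.79 = 0.1659
  Item 6: 0.66 * 0.34 = 0.2244
  Item 7: 0.43 * 0.57 = 0.2451
  Item 8: 0.63 * 0.37 = 0.2331
  Item 9: 0.62 * 0.38 = 0.2356
  Item 10: 0.3 * 0.7 = 0.21
  Item 11: 0.27 * 0.73 = 0.1971
Sum(p_i * q_i) = 0.1875 + 0.1659 + 0.2499 + 0.2464 + 0.1659 + 0.2244 + 0.2451 + 0.2331 + 0.2356 + 0.21 + 0.1971 = 2.3609
KR-20 = (k/(k-1)) * (1 - Sum(p_i*q_i) / Var_total)
= (11/10) * (1 - 2.3609/4.62)
= 1.1 * 0.489
KR-20 = 0.5379

0.5379


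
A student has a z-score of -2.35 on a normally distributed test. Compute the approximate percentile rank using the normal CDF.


CDF(z) = 0.5 * (1 + erf(z/sqrt(2)))
erf(-1.6617) = -0.9812
CDF = 0.0094
Percentile rank = 0.0094 * 100 = 0.94

0.94


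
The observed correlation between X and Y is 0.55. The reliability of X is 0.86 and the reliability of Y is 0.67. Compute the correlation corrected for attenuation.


r_corrected = rxy / sqrt(rxx * ryy)
= 0.55 / sqrt(0.86 * 0.67)
= 0.55 / sqrt(0.5762)
= 0.55 / 0.759078
r_corrected = 0.7246

0.7246


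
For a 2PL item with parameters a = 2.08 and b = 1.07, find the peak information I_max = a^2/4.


For 2PL, max info at theta = b = 1.07
I_max = a^2 / 4 = 2.08^2 / 4
= 4.3264 / 4
I_max = 1.0816

1.0816


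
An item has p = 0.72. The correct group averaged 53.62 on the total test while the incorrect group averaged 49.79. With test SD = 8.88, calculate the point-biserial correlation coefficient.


q = 1 - p = 0.28
rpb = ((M1 - M0) / SD) * sqrt(p * q)
rpb = ((53.62 - 49.79) / 8.88) * sqrt(0.72 * 0.28)
rpb = 0.1937

0.1937


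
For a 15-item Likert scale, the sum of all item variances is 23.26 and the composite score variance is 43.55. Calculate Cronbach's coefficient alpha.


alpha = (k/(k-1)) * (1 - sum(si^2)/s_total^2)
= (15/14) * (1 - 23.26/43.55)
alpha = 0.4992

0.4992


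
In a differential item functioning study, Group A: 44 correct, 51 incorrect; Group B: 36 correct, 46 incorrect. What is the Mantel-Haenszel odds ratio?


Odds_A = 44/51 = 0.8627
Odds_B = 36/46 = 0.7826
OR = Odds_A / Odds_B = 0.8627 / 0.7826
Exactly, OR = (44 * 46) / (51 * 36) = 2024 / 1836
OR = 1.1024

1.1024


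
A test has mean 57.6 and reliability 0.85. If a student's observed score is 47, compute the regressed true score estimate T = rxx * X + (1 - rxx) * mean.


T_est = rxx * X + (1 - rxx) * mean
T_est = 0.85 * 47 + 0.15 * 57.6
T_est = 39.95 + 8.64
T_est = 48.59

48.59


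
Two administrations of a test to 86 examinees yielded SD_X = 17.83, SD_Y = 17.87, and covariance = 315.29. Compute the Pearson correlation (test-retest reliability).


r = cov(X,Y) / (SD_X * SD_Y)
r = 315.29 / (17.83 * 17.87)
r = 315.29 / 318.6221
r = 0.9895

0.9895


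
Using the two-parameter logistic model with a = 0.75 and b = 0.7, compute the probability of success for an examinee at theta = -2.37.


a*(theta - b) = 0.75 * (-2.37 - 0.7) = -2.3025
exp(--2.3025) = 9.9991
P = 1 / (1 + 9.9991)
P = 0.0909

0.0909


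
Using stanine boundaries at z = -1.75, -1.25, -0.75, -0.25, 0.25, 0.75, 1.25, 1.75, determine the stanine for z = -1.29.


Stanine boundaries: [-1.75, -1.25, -0.75, -0.25, 0.25, 0.75, 1.25, 1.75]
z = -1.29
Check each boundary:
  z >= -1.75 -> could be stanine 2
  z < -1.25
  z < -0.75
  z < -0.25
  z < 0.25
  z < 0.75
  z < 1.25
  z < 1.75
Highest qualifying boundary gives stanine = 2

2


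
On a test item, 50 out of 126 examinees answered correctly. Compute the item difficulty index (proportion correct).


Item difficulty p = number correct / total examinees
p = 50 / 126
p = 0.3968

0.3968


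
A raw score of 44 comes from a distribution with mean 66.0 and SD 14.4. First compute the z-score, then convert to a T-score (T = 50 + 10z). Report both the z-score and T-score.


z = (X - mean) / SD = (44 - 66.0) / 14.4
z = -22.0 / 14.4
z = -1.5278
T-score = T = 50 + 10z
Carry z at full precision (z = -22.0 / 14.4) into the conversion:
T-score = 50 + 10 * (-22.0 / 14.4) = 50 + -220 / 14.4
T-score = 50 + -15.2778
T-score = 34.7222

34.7222


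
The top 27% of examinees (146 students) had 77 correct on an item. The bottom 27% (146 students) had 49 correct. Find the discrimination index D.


p_upper = 77/146 = 0.5274
p_lower = 49/146 = 0.3356
D = 0.5274 - 0.3356 = 0.1918

0.1918


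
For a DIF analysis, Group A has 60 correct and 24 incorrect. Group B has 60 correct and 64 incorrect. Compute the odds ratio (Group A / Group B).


Odds_A = 60/24 = 2.5
Odds_B = 60/64 = 0.9375
OR = Odds_A / Odds_B = 2.5 / 0.9375
Exactly, OR = (60 * 64) / (24 * 60) = 3840 / 1440
OR = 2.6667

2.6667


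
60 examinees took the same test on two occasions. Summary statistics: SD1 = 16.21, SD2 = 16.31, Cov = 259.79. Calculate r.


r = cov(X,Y) / (SD_X * SD_Y)
r = 259.79 / (16.21 * 16.31)
r = 259.79 / 264.3851
r = 0.9826

0.9826


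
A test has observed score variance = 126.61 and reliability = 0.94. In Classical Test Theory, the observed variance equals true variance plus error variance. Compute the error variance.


var_true = rxx * var_obs = 0.94 * 126.61 = 119.0134
var_error = var_obs - var_true
var_error = 126.61 - 119.0134
var_error = 7.5966

7.5966


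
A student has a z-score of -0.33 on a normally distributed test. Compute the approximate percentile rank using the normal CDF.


CDF(z) = 0.5 * (1 + erf(z/sqrt(2)))
erf(-0.2333) = -0.2586
CDF = 0.3707
Percentile rank = 0.3707 * 100 = 37.07

37.07


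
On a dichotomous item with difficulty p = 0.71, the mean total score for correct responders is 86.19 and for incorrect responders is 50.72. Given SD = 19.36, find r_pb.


q = 1 - p = 0.29
rpb = ((M1 - M0) / SD) * sqrt(p * q)
rpb = ((86.19 - 50.72) / 19.36) * sqrt(0.71 * 0.29)
rpb = 0.8314

0.8314


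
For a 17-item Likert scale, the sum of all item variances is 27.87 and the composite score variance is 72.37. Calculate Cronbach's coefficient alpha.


alpha = (k/(k-1)) * (1 - sum(si^2)/s_total^2)
= (17/16) * (1 - 27.87/72.37)
alpha = 0.6533

0.6533


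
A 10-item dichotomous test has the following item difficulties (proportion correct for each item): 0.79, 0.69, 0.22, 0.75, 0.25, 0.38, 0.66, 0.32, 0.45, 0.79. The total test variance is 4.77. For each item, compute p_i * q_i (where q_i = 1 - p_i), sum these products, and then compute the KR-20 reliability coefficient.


For each item, compute p_i * q_i:
  Item 1: 0.79 * 0.21 = 0.1659
  Item 2: 0.69 * 0.31 = 0.2139
  Item 3: 0.22 * 0.78 = 0.1716
  Item 4: 0.75 * 0.25 = 0.1875
  Item 5: 0.25 * 0.75 = 0.1875
  Item 6: 0.38 * 0.62 = 0.2356
  Item 7: 0.66 * 0.34 = 0.2244
  Item 8: 0.32 * 0.68 = 0.2176
  Item 9: 0.45 * 0.55 = 0.2475
  Item 10: 0.79 * 0.21 = 0.1659
Sum(p_i * q_i) = 0.1659 + 0.2139 + 0.1716 + 0.1875 + 0.1875 + 0.2356 + 0.2244 + 0.2176 + 0.2475 + 0.1659 = 2.0174
KR-20 = (k/(k-1)) * (1 - Sum(p_i*q_i) / Var_total)
= (10/9) * (1 - 2.0174/4.77)
= 1.1111 * 0.5771
KR-20 = 0.6412

0.6412


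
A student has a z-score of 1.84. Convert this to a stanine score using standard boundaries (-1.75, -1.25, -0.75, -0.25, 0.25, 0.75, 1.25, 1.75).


Stanine boundaries: [-1.75, -1.25, -0.75, -0.25, 0.25, 0.75, 1.25, 1.75]
z = 1.84
Check each boundary:
  z >= -1.75 -> could be stanine 2
  z >= -1.25 -> could be stanine 3
  z >= -0.75 -> could be stanine 4
  z >= -0.25 -> could be stanine 5
  z >= 0.25 -> could be stanine 6
  z >= 0.75 -> could be stanine 7
  z >= 1.25 -> could be stanine 8
  z >= 1.75 -> could be stanine 9
Highest qualifying boundary gives stanine = 9

9


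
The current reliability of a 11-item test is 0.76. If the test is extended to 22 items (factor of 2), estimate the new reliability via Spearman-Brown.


r_new = (n * rxx) / (1 + (n-1) * rxx)
r_new = (2 * 0.76) / (1 + 1 * 0.76)
r_new = 1.52 / 1.76
r_new = 0.8636

0.8636


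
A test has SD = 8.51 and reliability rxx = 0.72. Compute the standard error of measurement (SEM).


SEM = SD * sqrt(1 - rxx)
SEM = 8.51 * sqrt(1 - 0.72)
SEM = 8.51 * sqrt(0.28) = 8.51 * 0.52915
SEM = 4.5031

4.5031


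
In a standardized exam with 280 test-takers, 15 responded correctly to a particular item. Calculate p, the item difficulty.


Item difficulty p = number correct / total examinees
p = 15 / 280
p = 0.0536

0.0536


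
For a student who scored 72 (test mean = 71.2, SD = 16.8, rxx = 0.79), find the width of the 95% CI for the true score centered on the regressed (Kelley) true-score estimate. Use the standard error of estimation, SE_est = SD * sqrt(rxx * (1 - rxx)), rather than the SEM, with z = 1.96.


True score estimate = 0.79*72 + 0.21*71.2 = 71.832
SE_est = SD * sqrt(rxx * (1 - rxx)) = 16.8 * sqrt(0.79 * 0.21) = 16.8 * sqrt(0.1659) = 6.842778
CI = T_est +/- z * SE_est, so width = 2 * z * SE_est = 2 * 1.96 * 6.842778
Width = 26.8237

26.8237


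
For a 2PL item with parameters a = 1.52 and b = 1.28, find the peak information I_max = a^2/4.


For 2PL, max info at theta = b = 1.28
I_max = a^2 / 4 = 1.52^2 / 4
= 2.3104 / 4
I_max = 0.5776

0.5776


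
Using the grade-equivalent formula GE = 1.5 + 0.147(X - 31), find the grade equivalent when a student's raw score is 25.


raw - median = 25 - 31 = -6
slope * diff = 0.147 * -6 = -0.882
GE = 1.5 + -0.882
GE = 0.618

0.618


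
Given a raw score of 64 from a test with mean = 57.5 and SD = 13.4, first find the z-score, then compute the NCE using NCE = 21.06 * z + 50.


z = (X - mean) / SD = (64 - 57.5) / 13.4
z = 6.5 / 13.4
z = 0.4851
NCE = NCE = 21.06z + 50
Carry z at full precision (z = 6.5 / 13.4) into the conversion:
NCE = 21.06 * (6.5 / 13.4) + 50 = 136.89 / 13.4 + 50
NCE = 10.2157 + 50
NCE = 60.2157

60.2157


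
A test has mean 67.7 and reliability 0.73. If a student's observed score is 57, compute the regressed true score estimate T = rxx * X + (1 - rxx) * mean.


T_est = rxx * X + (1 - rxx) * mean
T_est = 0.73 * 57 + 0.27 * 67.7
T_est = 41.61 + 18.279
T_est = 59.889

59.889


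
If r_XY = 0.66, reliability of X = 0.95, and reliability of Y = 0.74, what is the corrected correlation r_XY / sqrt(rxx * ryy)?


r_corrected = rxy / sqrt(rxx * ryy)
= 0.66 / sqrt(0.95 * 0.74)
= 0.66 / sqrt(0.703)
= 0.66 / 0.838451
r_corrected = 0.7872

0.7872


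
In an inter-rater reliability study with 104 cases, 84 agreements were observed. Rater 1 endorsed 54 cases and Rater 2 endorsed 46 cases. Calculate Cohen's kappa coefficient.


P_o = 84/104 = 0.807692
P_e = (54*46 + 50*58) / 10816 = 0.497781
kappa = (P_o - P_e) / (1 - P_e)
kappa = (0.807692 - 0.497781) / (1 - 0.497781)
kappa = 0.6171

0.6171


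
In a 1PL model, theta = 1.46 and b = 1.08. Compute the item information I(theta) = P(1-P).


P = 1/(1+exp(-(1.46-1.08))) = 0.5939
I = P*(1-P) = 0.5939 * 0.4061
I = 0.2412

0.2412


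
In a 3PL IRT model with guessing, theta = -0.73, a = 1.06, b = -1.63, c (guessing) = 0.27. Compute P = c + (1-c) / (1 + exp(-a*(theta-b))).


logit = 1.06*(-0.73 - -1.63) = 0.954
P* = 1/(1 + exp(-0.954)) = 0.7219
P = 0.27 + (1 - 0.27) * 0.7219
P = 0.797

0.797


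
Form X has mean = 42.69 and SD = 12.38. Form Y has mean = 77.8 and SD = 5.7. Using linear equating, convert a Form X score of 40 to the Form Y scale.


slope = SD_Y / SD_X = 5.7 / 12.38 ~ 0.4604
intercept = mean_Y - slope * mean_X = 77.8 - (5.7 / 12.38) * 42.69 ~ 58.1447
Y = slope * X + intercept. To avoid rounding drift from the rounded slope/intercept, evaluate the equivalent form Y = mean_Y + SD_Y * (X - mean_X) / SD_X at full precision:
Y = 77.8 + 5.7 * (40 - 42.69) / 12.38
Y = 77.8 - 5.7 * 2.69 / 12.38
Y = 77.8 - 15.333 / 12.38
Y = 77.8 - 1.2385
Y = 76.5615

76.5615


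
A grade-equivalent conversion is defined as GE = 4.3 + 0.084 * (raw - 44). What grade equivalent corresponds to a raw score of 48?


raw - median = 48 - 44 = 4
slope * diff = 0.084 * 4 = 0.336
GE = 4.3 + 0.336
GE = 4.636

4.636


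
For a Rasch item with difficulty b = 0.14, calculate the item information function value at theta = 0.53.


P = 1/(1+exp(-(0.53-0.14))) = 0.5963
I = P*(1-P) = 0.5963 * 0.4037
I = 0.2407

0.2407


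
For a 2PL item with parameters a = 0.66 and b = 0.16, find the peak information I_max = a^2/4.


For 2PL, max info at theta = b = 0.16
I_max = a^2 / 4 = 0.66^2 / 4
= 0.4356 / 4
I_max = 0.1089

0.1089


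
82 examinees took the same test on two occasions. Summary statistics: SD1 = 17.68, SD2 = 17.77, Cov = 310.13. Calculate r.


r = cov(X,Y) / (SD_X * SD_Y)
r = 310.13 / (17.68 * 17.77)
r = 310.13 / 314.1736
r = 0.9871

0.9871


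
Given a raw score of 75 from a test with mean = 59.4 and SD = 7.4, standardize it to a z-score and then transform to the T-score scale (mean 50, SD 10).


z = (X - mean) / SD = (75 - 59.4) / 7.4
z = 15.6 / 7.4
z = 2.1081
T-score = T = 50 + 10z
Carry z at full precision (z = 15.6 / 7.4) into the conversion:
T-score = 50 + 10 * (15.6 / 7.4) = 50 + 156 / 7.4
T-score = 50 + 21.0811
T-score = 71.0811

71.0811


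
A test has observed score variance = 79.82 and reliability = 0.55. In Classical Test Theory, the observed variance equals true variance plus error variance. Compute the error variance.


var_true = rxx * var_obs = 0.55 * 79.82 = 43.901
var_error = var_obs - var_true
var_error = 79.82 - 43.901
var_error = 35.919

35.919


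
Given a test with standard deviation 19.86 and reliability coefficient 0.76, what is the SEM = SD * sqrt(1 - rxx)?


SEM = SD * sqrt(1 - rxx)
SEM = 19.86 * sqrt(1 - 0.76)
SEM = 19.86 * sqrt(0.24) = 19.86 * 0.489898
SEM = 9.7294

9.7294


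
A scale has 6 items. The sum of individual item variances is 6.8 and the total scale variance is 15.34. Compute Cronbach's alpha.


alpha = (k/(k-1)) * (1 - sum(si^2)/s_total^2)
= (6/5) * (1 - 6.8/15.34)
alpha = 0.6681

0.6681


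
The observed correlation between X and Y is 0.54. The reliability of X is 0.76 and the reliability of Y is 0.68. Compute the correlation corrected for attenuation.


r_corrected = rxy / sqrt(rxx * ryy)
= 0.54 / sqrt(0.76 * 0.68)
= 0.54 / sqrt(0.5168)
= 0.54 / 0.718888
r_corrected = 0.7512

0.7512


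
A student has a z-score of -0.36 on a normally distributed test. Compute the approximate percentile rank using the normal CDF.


CDF(z) = 0.5 * (1 + erf(z/sqrt(2)))
erf(-0.2546) = -0.2812
CDF = 0.3594
Percentile rank = 0.3594 * 100 = 35.94

35.94


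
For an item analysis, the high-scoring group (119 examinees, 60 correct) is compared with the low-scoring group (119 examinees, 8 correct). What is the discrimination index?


p_upper = 60/119 = 0.5042
p_lower = 8/119 = 0.0672
D = 0.5042 - 0.0672 = 0.437

0.437


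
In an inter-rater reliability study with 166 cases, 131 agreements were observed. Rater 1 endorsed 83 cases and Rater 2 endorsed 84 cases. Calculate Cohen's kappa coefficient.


P_o = 131/166 = 0.789157
P_e = (83*84 + 83*82) / 27556 = 0.5
kappa = (P_o - P_e) / (1 - P_e)
kappa = (0.789157 - 0.5) / (1 - 0.5)
kappa = 0.5783

0.5783


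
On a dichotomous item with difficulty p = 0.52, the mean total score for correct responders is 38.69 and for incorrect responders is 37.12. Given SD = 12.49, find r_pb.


q = 1 - p = 0.48
rpb = ((M1 - M0) / SD) * sqrt(p * q)
rpb = ((38.69 - 37.12) / 12.49) * sqrt(0.52 * 0.48)
rpb = 0.0628

0.0628


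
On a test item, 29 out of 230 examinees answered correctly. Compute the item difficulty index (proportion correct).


Item difficulty p = number correct / total examinees
p = 29 / 230
p = 0.1261

0.1261


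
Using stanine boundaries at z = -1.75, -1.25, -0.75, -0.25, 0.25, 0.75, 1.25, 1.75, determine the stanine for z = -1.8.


Stanine boundaries: [-1.75, -1.25, -0.75, -0.25, 0.25, 0.75, 1.25, 1.75]
z = -1.8
Check each boundary:
  z < -1.75
  z < -1.25
  z < -0.75
  z < -0.25
  z < 0.25
  z < 0.75
  z < 1.25
  z < 1.75
Highest qualifying boundary gives stanine = 1

1


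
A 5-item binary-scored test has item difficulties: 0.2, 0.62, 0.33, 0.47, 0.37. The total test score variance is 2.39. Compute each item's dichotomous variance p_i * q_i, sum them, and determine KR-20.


For each item, compute p_i * q_i:
  Item 1: 0.2 * 0.8 = 0.16
  Item 2: 0.62 * 0.38 = 0.2356
  Item 3: 0.33 * 0.67 = 0.2211
  Item 4: 0.47 * 0.53 = 0.2491
  Item 5: 0.37 * 0.63 = 0.2331
Sum(p_i * q_i) = 0.16 + 0.2356 + 0.2211 + 0.2491 + 0.2331 = 1.0989
KR-20 = (k/(k-1)) * (1 - Sum(p_i*q_i) / Var_total)
= (5/4) * (1 - 1.0989/2.39)
= 1.25 * 0.5402
KR-20 = 0.6753

0.6753


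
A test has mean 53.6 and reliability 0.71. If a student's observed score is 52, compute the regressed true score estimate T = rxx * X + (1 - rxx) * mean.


T_est = rxx * X + (1 - rxx) * mean
T_est = 0.71 * 52 + 0.29 * 53.6
T_est = 36.92 + 15.544
T_est = 52.464

52.464


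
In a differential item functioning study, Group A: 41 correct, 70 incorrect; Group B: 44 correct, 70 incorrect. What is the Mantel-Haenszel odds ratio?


Odds_A = 41/70 = 0.5857
Odds_B = 44/70 = 0.6286
OR = Odds_A / Odds_B = 0.5857 / 0.6286
Exactly, OR = (41 * 70) / (70 * 44) = 2870 / 3080
OR = 0.9318

0.9318


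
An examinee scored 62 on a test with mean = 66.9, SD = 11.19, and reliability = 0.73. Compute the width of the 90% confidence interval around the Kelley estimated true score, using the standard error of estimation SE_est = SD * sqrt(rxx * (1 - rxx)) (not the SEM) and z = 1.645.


True score estimate = 0.73*62 + 0.27*66.9 = 63.323
SE_est = SD * sqrt(rxx * (1 - rxx)) = 11.19 * sqrt(0.73 * 0.27) = 11.19 * sqrt(0.1971) = 4.967906
CI = T_est +/- z * SE_est, so width = 2 * z * SE_est = 2 * 1.645 * 4.967906
Width = 16.3444

16.3444


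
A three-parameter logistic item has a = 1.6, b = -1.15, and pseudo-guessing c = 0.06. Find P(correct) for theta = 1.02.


logit = 1.6*(1.02 - -1.15) = 3.472
P* = 1/(1 + exp(-3.472)) = 0.9699
P = 0.06 + (1 - 0.06) * 0.9699
P = 0.9717

0.9717


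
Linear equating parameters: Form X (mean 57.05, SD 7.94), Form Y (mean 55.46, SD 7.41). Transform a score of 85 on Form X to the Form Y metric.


slope = SD_Y / SD_X = 7.41 / 7.94 ~ 0.9332
intercept = mean_Y - slope * mean_X = 55.46 - (7.41 / 7.94) * 57.05 ~ 2.2181
Y = slope * X + intercept. To avoid rounding drift from the rounded slope/intercept, evaluate the equivalent form Y = mean_Y + SD_Y * (X - mean_X) / SD_X at full precision:
Y = 55.46 + 7.41 * (85 - 57.05) / 7.94
Y = 55.46 + 7.41 * 27.95 / 7.94
Y = 55.46 + 207.1095 / 7.94
Y = 55.46 + 26.0843
Y = 81.5443

81.5443


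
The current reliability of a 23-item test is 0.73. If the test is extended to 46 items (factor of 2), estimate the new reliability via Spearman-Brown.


r_new = (n * rxx) / (1 + (n-1) * rxx)
r_new = (2 * 0.73) / (1 + 1 * 0.73)
r_new = 1.46 / 1.73
r_new = 0.8439

0.8439


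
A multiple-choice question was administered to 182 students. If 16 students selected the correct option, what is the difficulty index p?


Item difficulty p = number correct / total examinees
p = 16 / 182
p = 0.0879

0.0879


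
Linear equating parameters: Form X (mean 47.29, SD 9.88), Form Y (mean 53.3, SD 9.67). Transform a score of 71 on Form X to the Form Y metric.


slope = SD_Y / SD_X = 9.67 / 9.88 ~ 0.9787
intercept = mean_Y - slope * mean_X = 53.3 - (9.67 / 9.88) * 47.29 ~ 7.0152
Y = slope * X + intercept. To avoid rounding drift from the rounded slope/intercept, evaluate the equivalent form Y = mean_Y + SD_Y * (X - mean_X) / SD_X at full precision:
Y = 53.3 + 9.67 * (71 - 47.29) / 9.88
Y = 53.3 + 9.67 * 23.71 / 9.88
Y = 53.3 + 229.2757 / 9.88
Y = 53.3 + 23.206
Y = 76.506

76.506


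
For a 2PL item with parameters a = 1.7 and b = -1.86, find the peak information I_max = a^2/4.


For 2PL, max info at theta = b = -1.86
I_max = a^2 / 4 = 1.7^2 / 4
= 2.89 / 4
I_max = 0.7225

0.7225


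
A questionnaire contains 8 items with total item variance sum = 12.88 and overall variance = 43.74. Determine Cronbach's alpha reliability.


alpha = (k/(k-1)) * (1 - sum(si^2)/s_total^2)
= (8/7) * (1 - 12.88/43.74)
alpha = 0.8063

0.8063


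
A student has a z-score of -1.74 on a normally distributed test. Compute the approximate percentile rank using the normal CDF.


CDF(z) = 0.5 * (1 + erf(z/sqrt(2)))
erf(-1.2304) = -0.9181
CDF = 0.0409
Percentile rank = 0.0409 * 100 = 4.09

4.09


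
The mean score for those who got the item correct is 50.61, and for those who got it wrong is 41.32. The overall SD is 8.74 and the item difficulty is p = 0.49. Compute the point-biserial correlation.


q = 1 - p = 0.51
rpb = ((M1 - M0) / SD) * sqrt(p * q)
rpb = ((50.61 - 41.32) / 8.74) * sqrt(0.49 * 0.51)
rpb = 0.5314

0.5314


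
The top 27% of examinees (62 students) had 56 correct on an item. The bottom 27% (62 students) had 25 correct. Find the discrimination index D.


p_upper = 56/62 = 0.9032
p_lower = 25/62 = 0.4032
D = 0.9032 - 0.4032 = 0.5

0.5


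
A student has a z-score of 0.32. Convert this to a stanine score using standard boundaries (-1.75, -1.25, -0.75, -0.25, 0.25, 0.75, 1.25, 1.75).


Stanine boundaries: [-1.75, -1.25, -0.75, -0.25, 0.25, 0.75, 1.25, 1.75]
z = 0.32
Check each boundary:
  z >= -1.75 -> could be stanine 2
  z >= -1.25 -> could be stanine 3
  z >= -0.75 -> could be stanine 4
  z >= -0.25 -> could be stanine 5
  z >= 0.25 -> could be stanine 6
  z < 0.75
  z < 1.25
  z < 1.75
Highest qualifying boundary gives stanine = 6

6


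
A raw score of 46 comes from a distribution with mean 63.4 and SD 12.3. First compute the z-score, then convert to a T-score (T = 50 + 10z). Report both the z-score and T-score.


z = (X - mean) / SD = (46 - 63.4) / 12.3
z = -17.4 / 12.3
z = -1.4146
T-score = T = 50 + 10z
Carry z at full precision (z = -17.4 / 12.3) into the conversion:
T-score = 50 + 10 * (-17.4 / 12.3) = 50 + -174 / 12.3
T-score = 50 + -14.1463
T-score = 35.8537

35.8537


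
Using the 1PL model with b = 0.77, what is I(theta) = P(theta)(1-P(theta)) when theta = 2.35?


P = 1/(1+exp(-(2.35-0.77))) = 0.8292
I = P*(1-P) = 0.8292 * 0.1708
I = 0.1416

0.1416


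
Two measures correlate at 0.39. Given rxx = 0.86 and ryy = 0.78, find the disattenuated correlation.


r_corrected = rxy / sqrt(rxx * ryy)
= 0.39 / sqrt(0.86 * 0.78)
= 0.39 / sqrt(0.6708)
= 0.39 / 0.819024
r_corrected = 0.4762

0.4762


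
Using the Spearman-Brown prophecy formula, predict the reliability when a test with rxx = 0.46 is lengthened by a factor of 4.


r_new = (n * rxx) / (1 + (n-1) * rxx)
r_new = (4 * 0.46) / (1 + 3 * 0.46)
r_new = 1.84 / 2.38
r_new = 0.7731

0.7731


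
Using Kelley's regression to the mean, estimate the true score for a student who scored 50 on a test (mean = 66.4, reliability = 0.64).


T_est = rxx * X + (1 - rxx) * mean
T_est = 0.64 * 50 + 0.36 * 66.4
T_est = 32.0 + 23.904
T_est = 55.904

55.904


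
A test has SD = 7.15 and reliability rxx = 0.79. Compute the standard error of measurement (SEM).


SEM = SD * sqrt(1 - rxx)
SEM = 7.15 * sqrt(1 - 0.79)
SEM = 7.15 * sqrt(0.21) = 7.15 * 0.458258
SEM = 3.2765

3.2765


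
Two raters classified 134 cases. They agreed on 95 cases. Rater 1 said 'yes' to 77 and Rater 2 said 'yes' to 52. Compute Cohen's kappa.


P_o = 95/134 = 0.708955
P_e = (77*52 + 57*82) / 17956 = 0.483292
kappa = (P_o - P_e) / (1 - P_e)
kappa = (0.708955 - 0.483292) / (1 - 0.483292)
kappa = 0.4367

0.4367


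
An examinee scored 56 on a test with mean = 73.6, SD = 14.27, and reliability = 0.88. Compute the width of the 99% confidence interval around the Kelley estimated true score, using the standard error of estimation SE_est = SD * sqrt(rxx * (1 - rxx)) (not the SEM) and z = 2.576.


True score estimate = 0.88*56 + 0.12*73.6 = 58.112
SE_est = SD * sqrt(rxx * (1 - rxx)) = 14.27 * sqrt(0.88 * 0.12) = 14.27 * sqrt(0.1056) = 4.637201
CI = T_est +/- z * SE_est, so width = 2 * z * SE_est = 2 * 2.576 * 4.637201
Width = 23.8909

23.8909


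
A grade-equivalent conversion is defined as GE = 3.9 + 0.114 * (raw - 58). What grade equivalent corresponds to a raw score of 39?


raw - median = 39 - 58 = -19
slope * diff = 0.114 * -19 = -2.166
GE = 3.9 + -2.166
GE = 1.734

1.734


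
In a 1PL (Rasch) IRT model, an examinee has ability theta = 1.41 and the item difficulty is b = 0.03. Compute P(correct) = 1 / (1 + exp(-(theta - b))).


theta - b = 1.41 - 0.03 = 1.38
exp(-(theta - b)) = exp(-1.38) = 0.2516
P = 1 / (1 + 0.2516)
P = 0.799

0.799


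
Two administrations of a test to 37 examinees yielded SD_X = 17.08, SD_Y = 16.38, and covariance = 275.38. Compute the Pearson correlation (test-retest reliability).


r = cov(X,Y) / (SD_X * SD_Y)
r = 275.38 / (17.08 * 16.38)
r = 275.38 / 279.7704
r = 0.9843

0.9843


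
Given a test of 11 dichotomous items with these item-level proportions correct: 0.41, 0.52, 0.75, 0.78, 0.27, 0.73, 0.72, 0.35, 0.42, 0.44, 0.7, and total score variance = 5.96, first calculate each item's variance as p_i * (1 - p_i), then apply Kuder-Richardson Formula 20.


For each item, compute p_i * q_i:
  Item 1: 0.41 * 0.59 = 0.2419
  Item 2: 0.52 * 0.48 = 0.2496
  Item 3: 0.75 * 0.25 = 0.1875
  Item 4: 0.78 * 0.22 = 0.1716
  Item 5: 0.27 * 0.73 = 0.1971
  Item 6: 0.73 * 0.27 = 0.1971
  Item 7: 0.72 * 0.28 = 0.2016
  Item 8: 0.35 * 0.65 = 0.2275
  Item 9: 0.42 * 0.58 = 0.2436
  Item 10: 0.44 * 0.56 = 0.2464
  Item 11: 0.7 * 0.3 = 0.21
Sum(p_i * q_i) = 0.2419 + 0.2496 + 0.1875 + 0.1716 + 0.1971 + 0.1971 + 0.2016 + 0.2275 + 0.2436 + 0.2464 + 0.21 = 2.3739
KR-20 = (k/(k-1)) * (1 - Sum(p_i*q_i) / Var_total)
= (11/10) * (1 - 2.3739/5.96)
= 1.1 * 0.6017
KR-20 = 0.6619

0.6619


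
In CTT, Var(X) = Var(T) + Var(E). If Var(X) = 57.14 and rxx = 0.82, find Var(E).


var_true = rxx * var_obs = 0.82 * 57.14 = 46.8548
var_error = var_obs - var_true
var_error = 57.14 - 46.8548
var_error = 10.2852

10.2852


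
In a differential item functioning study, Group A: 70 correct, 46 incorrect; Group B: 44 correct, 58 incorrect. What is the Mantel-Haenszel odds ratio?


Odds_A = 70/46 = 1.5217
Odds_B = 44/58 = 0.7586
OR = Odds_A / Odds_B = 1.5217 / 0.7586
Exactly, OR = (70 * 58) / (46 * 44) = 4060 / 2024
OR = 2.0059

2.0059


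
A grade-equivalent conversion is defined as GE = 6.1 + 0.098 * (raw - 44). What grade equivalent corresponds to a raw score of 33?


raw - median = 33 - 44 = -11
slope * diff = 0.098 * -11 = -1.078
GE = 6.1 + -1.078
GE = 5.022

5.022


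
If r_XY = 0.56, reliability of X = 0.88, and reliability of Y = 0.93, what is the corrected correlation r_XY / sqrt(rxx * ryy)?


r_corrected = rxy / sqrt(rxx * ryy)
= 0.56 / sqrt(0.88 * 0.93)
= 0.56 / sqrt(0.8184)
= 0.56 / 0.904655
r_corrected = 0.619

0.619


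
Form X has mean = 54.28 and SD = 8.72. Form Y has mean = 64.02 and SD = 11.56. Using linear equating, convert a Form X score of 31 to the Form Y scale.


slope = SD_Y / SD_X = 11.56 / 8.72 ~ 1.3257
intercept = mean_Y - slope * mean_X = 64.02 - (11.56 / 8.72) * 54.28 ~ -7.9383
Y = slope * X + intercept. To avoid rounding drift from the rounded slope/intercept, evaluate the equivalent form Y = mean_Y + SD_Y * (X - mean_X) / SD_X at full precision:
Y = 64.02 + 11.56 * (31 - 54.28) / 8.72
Y = 64.02 - 11.56 * 23.28 / 8.72
Y = 64.02 - 269.1168 / 8.72
Y = 64.02 - 30.862
Y = 33.158

33.158


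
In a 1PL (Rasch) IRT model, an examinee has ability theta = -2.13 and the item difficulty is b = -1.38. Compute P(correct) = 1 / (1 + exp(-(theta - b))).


theta - b = -2.13 - -1.38 = -0.75
exp(-(theta - b)) = exp(0.75) = 2.117
P = 1 / (1 + 2.117)
P = 0.3208

0.3208


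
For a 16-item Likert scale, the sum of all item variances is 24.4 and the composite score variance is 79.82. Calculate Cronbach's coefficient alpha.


alpha = (k/(k-1)) * (1 - sum(si^2)/s_total^2)
= (16/15) * (1 - 24.4/79.82)
alpha = 0.7406

0.7406


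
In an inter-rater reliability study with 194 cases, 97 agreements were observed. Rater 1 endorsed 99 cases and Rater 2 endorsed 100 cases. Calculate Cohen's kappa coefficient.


P_o = 97/194 = 0.5
P_e = (99*100 + 95*94) / 37636 = 0.500319
kappa = (P_o - P_e) / (1 - P_e)
kappa = (0.5 - 0.500319) / (1 - 0.500319)
kappa = -0.0006

-0.0006


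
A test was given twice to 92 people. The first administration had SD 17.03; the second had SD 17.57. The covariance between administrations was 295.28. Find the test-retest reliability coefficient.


r = cov(X,Y) / (SD_X * SD_Y)
r = 295.28 / (17.03 * 17.57)
r = 295.28 / 299.2171
r = 0.9868

0.9868


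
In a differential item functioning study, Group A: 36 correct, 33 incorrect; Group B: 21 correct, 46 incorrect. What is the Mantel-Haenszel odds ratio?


Odds_A = 36/33 = 1.0909
Odds_B = 21/46 = 0.4565
OR = Odds_A / Odds_B = 1.0909 / 0.4565
Exactly, OR = (36 * 46) / (33 * 21) = 1656 / 693
OR = 2.3896

2.3896


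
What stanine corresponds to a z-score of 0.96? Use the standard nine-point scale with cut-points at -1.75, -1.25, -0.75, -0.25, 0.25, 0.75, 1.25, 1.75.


Stanine boundaries: [-1.75, -1.25, -0.75, -0.25, 0.25, 0.75, 1.25, 1.75]
z = 0.96
Check each boundary:
  z >= -1.75 -> could be stanine 2
  z >= -1.25 -> could be stanine 3
  z >= -0.75 -> could be stanine 4
  z >= -0.25 -> could be stanine 5
  z >= 0.25 -> could be stanine 6
  z >= 0.75 -> could be stanine 7
  z < 1.25
  z < 1.75
Highest qualifying boundary gives stanine = 7

7


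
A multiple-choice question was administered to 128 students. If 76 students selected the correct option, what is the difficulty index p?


Item difficulty p = number correct / total examinees
p = 76 / 128
p = 0.5938

0.5938


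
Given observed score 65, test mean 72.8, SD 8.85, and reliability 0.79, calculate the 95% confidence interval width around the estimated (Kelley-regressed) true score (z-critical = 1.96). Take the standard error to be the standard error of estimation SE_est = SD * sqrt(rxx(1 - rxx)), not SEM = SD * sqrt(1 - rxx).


True score estimate = 0.79*65 + 0.21*72.8 = 66.638
SE_est = SD * sqrt(rxx * (1 - rxx)) = 8.85 * sqrt(0.79 * 0.21) = 8.85 * sqrt(0.1659) = 3.604678
CI = T_est +/- z * SE_est, so width = 2 * z * SE_est = 2 * 1.96 * 3.604678
Width = 14.1303

14.1303


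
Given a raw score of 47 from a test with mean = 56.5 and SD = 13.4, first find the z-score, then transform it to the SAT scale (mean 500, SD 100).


z = (X - mean) / SD = (47 - 56.5) / 13.4
z = -9.5 / 13.4
z = -0.709
SAT-scale = SAT = 500 + 100z
Carry z at full precision (z = -9.5 / 13.4) into the conversion:
SAT-scale = 500 + 100 * (-9.5 / 13.4) = 500 + -950 / 13.4
SAT-scale = 500 + -70.8955
SAT-scale = 429.1045

429.1045


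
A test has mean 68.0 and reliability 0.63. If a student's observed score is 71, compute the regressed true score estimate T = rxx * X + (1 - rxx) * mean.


T_est = rxx * X + (1 - rxx) * mean
T_est = 0.63 * 71 + 0.37 * 68.0
T_est = 44.73 + 25.16
T_est = 69.89

69.89


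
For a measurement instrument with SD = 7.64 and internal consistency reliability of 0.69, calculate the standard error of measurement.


SEM = SD * sqrt(1 - rxx)
SEM = 7.64 * sqrt(1 - 0.69)
SEM = 7.64 * sqrt(0.31) = 7.64 * 0.556776
SEM = 4.2538

4.2538


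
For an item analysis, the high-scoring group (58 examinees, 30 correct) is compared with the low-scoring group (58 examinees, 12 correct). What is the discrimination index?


p_upper = 30/58 = 0.5172
p_lower = 12/58 = 0.2069
D = 0.5172 - 0.2069 = 0.3103

0.3103


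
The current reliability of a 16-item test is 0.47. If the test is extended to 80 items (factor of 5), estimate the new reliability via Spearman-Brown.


r_new = (n * rxx) / (1 + (n-1) * rxx)
r_new = (5 * 0.47) / (1 + 4 * 0.47)
r_new = 2.35 / 2.88
r_new = 0.816

0.816


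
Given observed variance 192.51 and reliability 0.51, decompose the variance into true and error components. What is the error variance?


var_true = rxx * var_obs = 0.51 * 192.51 = 98.1801
var_error = var_obs - var_true
var_error = 192.51 - 98.1801
var_error = 94.3299

94.3299


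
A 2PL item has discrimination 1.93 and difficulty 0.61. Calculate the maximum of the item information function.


For 2PL, max info at theta = b = 0.61
I_max = a^2 / 4 = 1.93^2 / 4
= 3.7249 / 4
I_max = 0.9312

0.9312


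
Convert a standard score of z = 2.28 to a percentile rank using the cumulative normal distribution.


CDF(z) = 0.5 * (1 + erf(z/sqrt(2)))
erf(1.6122) = 0.9774
CDF = 0.9887
Percentile rank = 0.9887 * 100 = 98.87

98.87


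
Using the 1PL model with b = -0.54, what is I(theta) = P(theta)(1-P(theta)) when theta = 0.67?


P = 1/(1+exp(-(0.67--0.54))) = 0.7703
I = P*(1-P) = 0.7703 * 0.2297
I = 0.1769

0.1769


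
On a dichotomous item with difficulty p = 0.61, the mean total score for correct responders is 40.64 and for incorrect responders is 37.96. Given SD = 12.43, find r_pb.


q = 1 - p = 0.39
rpb = ((M1 - M0) / SD) * sqrt(p * q)
rpb = ((40.64 - 37.96) / 12.43) * sqrt(0.61 * 0.39)
rpb = 0.1052

0.1052


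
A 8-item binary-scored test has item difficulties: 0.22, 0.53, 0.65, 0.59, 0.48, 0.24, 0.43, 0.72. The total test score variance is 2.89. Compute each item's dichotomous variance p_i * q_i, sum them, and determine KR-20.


For each item, compute p_i * q_i:
  Item 1: 0.22 * 0.78 = 0.1716
  Item 2: 0.53 * 0.47 = 0.2491
  Item 3: 0.65 * 0.35 = 0.2275
  Item 4: 0.59 * 0.41 = 0.2419
  Item 5: 0.48 * 0.52 = 0.2496
  Item 6: 0.24 * 0.76 = 0.1824
  Item 7: 0.43 * 0.57 = 0.2451
  Item 8: 0.72 * 0.28 = 0.2016
Sum(p_i * q_i) = 0.1716 + 0.2491 + 0.2275 + 0.2419 + 0.2496 + 0.1824 + 0.2451 + 0.2016 = 1.7688
KR-20 = (k/(k-1)) * (1 - Sum(p_i*q_i) / Var_total)
= (8/7) * (1 - 1.7688/2.89)
= 1.1429 * 0.388
KR-20 = 0.4434

0.4434


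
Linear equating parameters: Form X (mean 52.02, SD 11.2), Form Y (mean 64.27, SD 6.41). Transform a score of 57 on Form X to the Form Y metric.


slope = SD_Y / SD_X = 6.41 / 11.2 ~ 0.5723
intercept = mean_Y - slope * mean_X = 64.27 - (6.41 / 11.2) * 52.02 ~ 34.4978
Y = slope * X + intercept. To avoid rounding drift from the rounded slope/intercept, evaluate the equivalent form Y = mean_Y + SD_Y * (X - mean_X) / SD_X at full precision:
Y = 64.27 + 6.41 * (57 - 52.02) / 11.2
Y = 64.27 + 6.41 * 4.98 / 11.2
Y = 64.27 + 31.9218 / 11.2
Y = 64.27 + 2.8502
Y = 67.1202

67.1202


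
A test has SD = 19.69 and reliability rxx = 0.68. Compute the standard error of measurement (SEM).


SEM = SD * sqrt(1 - rxx)
SEM = 19.69 * sqrt(1 - 0.68)
SEM = 19.69 * sqrt(0.32) = 19.69 * 0.565685
SEM = 11.1383

11.1383


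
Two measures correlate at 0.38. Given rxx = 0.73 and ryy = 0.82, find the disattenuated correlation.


r_corrected = rxy / sqrt(rxx * ryy)
= 0.38 / sqrt(0.73 * 0.82)
= 0.38 / sqrt(0.5986)
= 0.38 / 0.773692
r_corrected = 0.4912

0.4912


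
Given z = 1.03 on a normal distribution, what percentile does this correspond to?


CDF(z) = 0.5 * (1 + erf(z/sqrt(2)))
erf(0.7283) = 0.697
CDF = 0.8485
Percentile rank = 0.8485 * 100 = 84.85

84.85


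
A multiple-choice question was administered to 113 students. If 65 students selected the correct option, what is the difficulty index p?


Item difficulty p = number correct / total examinees
p = 65 / 113
p = 0.5752

0.5752


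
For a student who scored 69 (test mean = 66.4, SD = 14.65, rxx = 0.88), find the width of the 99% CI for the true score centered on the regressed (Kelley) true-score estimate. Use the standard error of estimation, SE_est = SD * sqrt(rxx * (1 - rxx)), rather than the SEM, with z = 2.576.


True score estimate = 0.88*69 + 0.12*66.4 = 68.688
SE_est = SD * sqrt(rxx * (1 - rxx)) = 14.65 * sqrt(0.88 * 0.12) = 14.65 * sqrt(0.1056) = 4.760687
CI = T_est +/- z * SE_est, so width = 2 * z * SE_est = 2 * 2.576 * 4.760687
Width = 24.5271

24.5271
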